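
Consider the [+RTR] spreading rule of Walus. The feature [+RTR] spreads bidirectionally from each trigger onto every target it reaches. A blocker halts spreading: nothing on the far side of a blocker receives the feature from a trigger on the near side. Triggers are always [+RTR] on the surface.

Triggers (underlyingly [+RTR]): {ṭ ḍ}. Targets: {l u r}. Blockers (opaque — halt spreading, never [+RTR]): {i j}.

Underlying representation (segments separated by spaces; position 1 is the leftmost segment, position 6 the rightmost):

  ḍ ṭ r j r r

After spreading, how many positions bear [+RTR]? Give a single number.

3

From /ḍ/ at 1 rightward: 2 /ṭ/ is itself a trigger — this domain ends here.
From /ḍ/ at 1 leftward: word edge.
From /ṭ/ at 2 rightward: 3 /r/ → [+RTR]; 4 /j/ blocks.
From /ṭ/ at 2 leftward: 1 /ḍ/ is itself a trigger — this domain ends here.
Targets with no active source: positions 5 6 stay [-emphatic].
[+RTR] positions on the surface: 1 2 3.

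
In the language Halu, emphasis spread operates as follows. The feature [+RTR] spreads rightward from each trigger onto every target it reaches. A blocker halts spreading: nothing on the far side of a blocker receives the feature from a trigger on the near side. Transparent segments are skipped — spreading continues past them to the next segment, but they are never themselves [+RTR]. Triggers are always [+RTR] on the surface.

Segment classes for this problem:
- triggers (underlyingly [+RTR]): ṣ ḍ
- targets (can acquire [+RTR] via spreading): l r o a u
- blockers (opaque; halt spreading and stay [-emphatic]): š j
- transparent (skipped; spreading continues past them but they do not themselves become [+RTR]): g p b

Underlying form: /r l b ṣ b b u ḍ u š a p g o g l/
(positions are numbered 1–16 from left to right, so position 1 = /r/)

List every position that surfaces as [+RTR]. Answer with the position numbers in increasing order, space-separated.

From /ṣ/ at 4 rightward: 5 /b/ transparent; 6 /b/ transparent; 7 /u/ → [+RTR]; 8 /ḍ/ is itself a trigger — this domain ends here.
From /ḍ/ at 8 rightward: 9 /u/ → [+RTR]; 10 /š/ blocks.
Targets with no active source: positions 1 2 11 14 16 stay [-emphatic].

4 7 8 9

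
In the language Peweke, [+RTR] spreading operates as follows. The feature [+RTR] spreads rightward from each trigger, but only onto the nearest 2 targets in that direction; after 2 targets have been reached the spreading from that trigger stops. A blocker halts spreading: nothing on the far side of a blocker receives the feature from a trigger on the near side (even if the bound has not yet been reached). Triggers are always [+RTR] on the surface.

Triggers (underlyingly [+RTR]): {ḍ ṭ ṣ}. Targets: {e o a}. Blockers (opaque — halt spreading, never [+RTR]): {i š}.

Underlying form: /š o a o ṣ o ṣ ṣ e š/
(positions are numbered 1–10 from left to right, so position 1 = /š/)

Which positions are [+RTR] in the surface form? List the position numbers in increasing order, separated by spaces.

5 6 7 8 9

From /ṣ/ at 5 rightward: 6 /o/ → [+RTR]; 7 /ṣ/ is itself a trigger — this domain ends here.
From /ṣ/ at 7 rightward: 8 /ṣ/ is itself a trigger — this domain ends here.
From /ṣ/ at 8 rightward: 9 /e/ → [+RTR]; 10 /š/ blocks.
Targets with no active source: positions 2 3 4 stay [-emphatic].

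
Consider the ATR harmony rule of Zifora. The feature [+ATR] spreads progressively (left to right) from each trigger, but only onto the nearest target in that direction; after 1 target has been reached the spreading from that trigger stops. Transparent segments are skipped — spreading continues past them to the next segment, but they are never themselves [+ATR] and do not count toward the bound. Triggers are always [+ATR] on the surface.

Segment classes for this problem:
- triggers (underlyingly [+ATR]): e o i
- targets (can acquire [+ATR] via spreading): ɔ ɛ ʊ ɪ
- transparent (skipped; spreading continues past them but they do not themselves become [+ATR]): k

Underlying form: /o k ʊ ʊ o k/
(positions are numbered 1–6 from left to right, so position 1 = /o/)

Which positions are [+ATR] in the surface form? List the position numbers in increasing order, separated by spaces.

1 3 5

From /o/ at 1 rightward: 2 /k/ transparent; 3 /ʊ/ → [+ATR]; bound reached.
From /o/ at 5 rightward: 6 /k/ transparent; word edge.
Target with no active source: position 4 stays [-ATR].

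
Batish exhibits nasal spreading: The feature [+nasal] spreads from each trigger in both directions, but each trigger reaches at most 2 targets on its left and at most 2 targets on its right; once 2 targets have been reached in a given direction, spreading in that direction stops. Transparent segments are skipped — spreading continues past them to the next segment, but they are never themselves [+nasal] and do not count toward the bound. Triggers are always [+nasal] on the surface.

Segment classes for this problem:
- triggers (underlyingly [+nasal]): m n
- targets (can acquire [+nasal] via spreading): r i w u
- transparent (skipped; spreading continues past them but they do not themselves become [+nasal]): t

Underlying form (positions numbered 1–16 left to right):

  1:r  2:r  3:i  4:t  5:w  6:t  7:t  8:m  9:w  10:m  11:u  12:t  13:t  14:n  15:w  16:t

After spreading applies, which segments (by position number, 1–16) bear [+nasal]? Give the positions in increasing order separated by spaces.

From /m/ at 8 rightward: 9 /w/ → [+nasal]; 10 /m/ is itself a trigger — this domain ends here.
From /m/ at 8 leftward: 7 /t/ transparent; 6 /t/ transparent; 5 /w/ → [+nasal]; 4 /t/ transparent; 3 /i/ → [+nasal]; bound reached.
From /m/ at 10 rightward: 11 /u/ → [+nasal]; 12 /t/ transparent; 13 /t/ transparent; 14 /n/ is itself a trigger — this domain ends here.
From /m/ at 10 leftward: 9 /w/ → [+nasal]; 8 /m/ is itself a trigger — this domain ends here.
From /n/ at 14 rightward: 15 /w/ → [+nasal]; 16 /t/ transparent; word edge.
From /n/ at 14 leftward: 13 /t/ transparent; 12 /t/ transparent; 11 /u/ → [+nasal]; 10 /m/ is itself a trigger — this domain ends here.
Targets with no active source: positions 1 2 stay [-nasal].

3 5 8 9 10 11 14 15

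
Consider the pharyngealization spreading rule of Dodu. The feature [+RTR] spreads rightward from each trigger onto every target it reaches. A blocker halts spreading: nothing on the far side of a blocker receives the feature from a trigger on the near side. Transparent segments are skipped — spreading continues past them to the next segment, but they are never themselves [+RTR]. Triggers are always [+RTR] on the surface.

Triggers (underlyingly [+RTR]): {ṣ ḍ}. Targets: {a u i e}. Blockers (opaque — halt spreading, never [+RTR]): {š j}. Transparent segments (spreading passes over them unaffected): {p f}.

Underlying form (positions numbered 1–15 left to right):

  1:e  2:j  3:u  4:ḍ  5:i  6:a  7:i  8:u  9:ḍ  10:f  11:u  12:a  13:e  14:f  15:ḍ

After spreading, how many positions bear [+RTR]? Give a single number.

From /ḍ/ at 4 rightward: 5 /i/ → [+RTR]; 6 /a/ → [+RTR]; 7 /i/ → [+RTR]; 8 /u/ → [+RTR]; 9 /ḍ/ is itself a trigger — this domain ends here.
From /ḍ/ at 9 rightward: 10 /f/ transparent; 11 /u/ → [+RTR]; 12 /a/ → [+RTR]; 13 /e/ → [+RTR]; 14 /f/ transparent; 15 /ḍ/ is itself a trigger — this domain ends here.
From /ḍ/ at 15 rightward: word edge.
Targets with no active source: positions 1 3 stay [-emphatic].
[+RTR] positions on the surface: 4 5 6 7 8 9 11 12 13 15.

10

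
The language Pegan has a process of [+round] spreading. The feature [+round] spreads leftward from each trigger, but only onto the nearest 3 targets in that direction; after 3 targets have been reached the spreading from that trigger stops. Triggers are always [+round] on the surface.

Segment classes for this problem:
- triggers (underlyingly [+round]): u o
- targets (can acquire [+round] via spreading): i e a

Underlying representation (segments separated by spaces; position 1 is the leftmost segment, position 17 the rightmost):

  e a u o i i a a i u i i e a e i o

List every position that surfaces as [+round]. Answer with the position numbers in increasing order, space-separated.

From /u/ at 3 leftward: 2 /a/ → [+round]; 1 /e/ → [+round]; word edge.
From /o/ at 4 leftward: 3 /u/ is itself a trigger — this domain ends here.
From /u/ at 10 leftward: 9 /i/ → [+round]; 8 /a/ → [+round]; 7 /a/ → [+round]; bound reached.
From /o/ at 17 leftward: 16 /i/ → [+round]; 15 /e/ → [+round]; 14 /a/ → [+round]; bound reached.
Targets with no active source: positions 5 6 11 12 13 stay [-round].

1 2 3 4 7 8 9 10 14 15 16 17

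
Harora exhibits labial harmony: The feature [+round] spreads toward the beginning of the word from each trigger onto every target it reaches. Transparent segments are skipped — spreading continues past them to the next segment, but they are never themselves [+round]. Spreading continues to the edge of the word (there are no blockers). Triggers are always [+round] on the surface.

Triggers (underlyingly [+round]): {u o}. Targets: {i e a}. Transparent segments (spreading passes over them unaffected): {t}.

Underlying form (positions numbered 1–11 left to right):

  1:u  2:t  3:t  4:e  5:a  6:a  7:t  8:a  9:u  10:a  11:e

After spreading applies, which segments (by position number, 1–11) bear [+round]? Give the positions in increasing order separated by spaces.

1 4 5 6 8 9

From /u/ at 1 leftward: word edge.
From /u/ at 9 leftward: 8 /a/ → [+round]; 7 /t/ transparent; 6 /a/ → [+round]; 5 /a/ → [+round]; 4 /e/ → [+round]; 3 /t/ transparent; 2 /t/ transparent; 1 /u/ is itself a trigger — this domain ends here.
Targets with no active source: positions 10 11 stay [-round].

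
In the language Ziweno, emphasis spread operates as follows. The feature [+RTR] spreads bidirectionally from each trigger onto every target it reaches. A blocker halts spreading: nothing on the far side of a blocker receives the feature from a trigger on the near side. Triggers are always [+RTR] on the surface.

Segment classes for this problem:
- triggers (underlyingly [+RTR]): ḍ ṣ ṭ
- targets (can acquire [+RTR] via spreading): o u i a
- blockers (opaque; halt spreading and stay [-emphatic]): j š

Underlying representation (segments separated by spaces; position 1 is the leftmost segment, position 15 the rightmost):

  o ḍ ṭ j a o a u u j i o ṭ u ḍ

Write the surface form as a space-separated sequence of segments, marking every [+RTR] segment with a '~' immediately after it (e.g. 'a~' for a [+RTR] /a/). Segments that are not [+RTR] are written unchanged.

From /ḍ/ at 2 rightward: 3 /ṭ/ is itself a trigger — this domain ends here.
From /ḍ/ at 2 leftward: 1 /o/ → [+RTR]; word edge.
From /ṭ/ at 3 rightward: 4 /j/ blocks.
From /ṭ/ at 3 leftward: 2 /ḍ/ is itself a trigger — this domain ends here.
From /ṭ/ at 13 rightward: 14 /u/ → [+RTR]; 15 /ḍ/ is itself a trigger — this domain ends here.
From /ṭ/ at 13 leftward: 12 /o/ → [+RTR]; 11 /i/ → [+RTR]; 10 /j/ blocks.
From /ḍ/ at 15 rightward: word edge.
From /ḍ/ at 15 leftward: 14 /u/ → [+RTR]; 13 /ṭ/ is itself a trigger — this domain ends here.
Targets with no active source: positions 5 6 7 8 9 stay [-emphatic].
[+RTR] positions on the surface: 1 2 3 11 12 13 14 15.

o~ ḍ~ ṭ~ j a o a u u j i~ o~ ṭ~ u~ ḍ~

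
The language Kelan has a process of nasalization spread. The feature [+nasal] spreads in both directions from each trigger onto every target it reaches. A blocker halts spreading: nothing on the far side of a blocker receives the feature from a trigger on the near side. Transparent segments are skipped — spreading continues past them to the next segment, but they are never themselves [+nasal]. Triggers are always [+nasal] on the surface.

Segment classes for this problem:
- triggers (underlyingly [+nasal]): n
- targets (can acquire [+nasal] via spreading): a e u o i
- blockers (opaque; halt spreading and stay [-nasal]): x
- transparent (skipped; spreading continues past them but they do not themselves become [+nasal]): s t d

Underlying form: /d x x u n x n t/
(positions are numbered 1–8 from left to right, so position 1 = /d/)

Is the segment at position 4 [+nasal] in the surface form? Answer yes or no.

yes

From /n/ at 5 rightward: 6 /x/ blocks.
From /n/ at 5 leftward: 4 /u/ → [+nasal]; 3 /x/ blocks.
From /n/ at 7 rightward: 8 /t/ transparent; word edge.
From /n/ at 7 leftward: 6 /x/ blocks.
[+nasal] positions on the surface: 4 5 7.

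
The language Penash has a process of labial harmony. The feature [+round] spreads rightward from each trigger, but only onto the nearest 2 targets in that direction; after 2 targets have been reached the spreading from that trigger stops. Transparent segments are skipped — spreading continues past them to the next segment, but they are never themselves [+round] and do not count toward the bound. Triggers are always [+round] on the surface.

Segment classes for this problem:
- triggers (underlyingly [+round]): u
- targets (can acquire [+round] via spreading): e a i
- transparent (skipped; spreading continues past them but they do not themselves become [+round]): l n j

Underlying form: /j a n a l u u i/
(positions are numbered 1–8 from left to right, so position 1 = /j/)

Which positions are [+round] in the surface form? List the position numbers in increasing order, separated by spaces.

From /u/ at 6 rightward: 7 /u/ is itself a trigger — this domain ends here.
From /u/ at 7 rightward: 8 /i/ → [+round]; word edge.
Targets with no active source: positions 2 4 stay [-round].

6 7 8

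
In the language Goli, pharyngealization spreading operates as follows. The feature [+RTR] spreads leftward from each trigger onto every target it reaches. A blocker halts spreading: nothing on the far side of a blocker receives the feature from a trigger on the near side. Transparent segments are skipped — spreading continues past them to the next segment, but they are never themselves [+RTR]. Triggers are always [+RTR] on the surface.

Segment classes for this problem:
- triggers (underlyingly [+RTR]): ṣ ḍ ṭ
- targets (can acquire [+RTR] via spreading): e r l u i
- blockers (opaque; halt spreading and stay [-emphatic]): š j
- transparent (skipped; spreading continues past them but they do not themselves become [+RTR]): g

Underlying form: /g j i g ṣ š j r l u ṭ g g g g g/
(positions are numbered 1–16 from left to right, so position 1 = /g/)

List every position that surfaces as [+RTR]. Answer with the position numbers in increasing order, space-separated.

3 5 8 9 10 11

From /ṣ/ at 5 leftward: 4 /g/ transparent; 3 /i/ → [+RTR]; 2 /j/ blocks.
From /ṭ/ at 11 leftward: 10 /u/ → [+RTR]; 9 /l/ → [+RTR]; 8 /r/ → [+RTR]; 7 /j/ blocks.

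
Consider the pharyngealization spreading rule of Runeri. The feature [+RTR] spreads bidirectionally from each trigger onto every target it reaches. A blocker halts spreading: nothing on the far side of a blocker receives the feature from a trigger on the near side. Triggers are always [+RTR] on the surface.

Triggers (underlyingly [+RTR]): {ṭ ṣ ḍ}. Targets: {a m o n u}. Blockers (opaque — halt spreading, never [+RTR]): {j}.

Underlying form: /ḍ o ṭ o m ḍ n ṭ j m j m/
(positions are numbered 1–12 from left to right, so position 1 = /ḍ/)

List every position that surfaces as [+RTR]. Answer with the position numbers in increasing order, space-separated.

1 2 3 4 5 6 7 8

From /ḍ/ at 1 rightward: 2 /o/ → [+RTR]; 3 /ṭ/ is itself a trigger — this domain ends here.
From /ḍ/ at 1 leftward: word edge.
From /ṭ/ at 3 rightward: 4 /o/ → [+RTR]; 5 /m/ → [+RTR]; 6 /ḍ/ is itself a trigger — this domain ends here.
From /ṭ/ at 3 leftward: 2 /o/ → [+RTR]; 1 /ḍ/ is itself a trigger — this domain ends here.
From /ḍ/ at 6 rightward: 7 /n/ → [+RTR]; 8 /ṭ/ is itself a trigger — this domain ends here.
From /ḍ/ at 6 leftward: 5 /m/ → [+RTR]; 4 /o/ → [+RTR]; 3 /ṭ/ is itself a trigger — this domain ends here.
From /ṭ/ at 8 rightward: 9 /j/ blocks.
From /ṭ/ at 8 leftward: 7 /n/ → [+RTR]; 6 /ḍ/ is itself a trigger — this domain ends here.
Targets with no active source: positions 10 12 stay [-emphatic].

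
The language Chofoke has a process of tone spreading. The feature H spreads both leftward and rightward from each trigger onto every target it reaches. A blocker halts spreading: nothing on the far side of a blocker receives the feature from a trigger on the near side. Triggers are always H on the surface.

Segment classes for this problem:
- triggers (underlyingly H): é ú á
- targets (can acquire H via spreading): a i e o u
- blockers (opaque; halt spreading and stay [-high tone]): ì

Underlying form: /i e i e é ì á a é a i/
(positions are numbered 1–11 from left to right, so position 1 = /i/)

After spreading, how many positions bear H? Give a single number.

From /é/ at 5 rightward: 6 /ì/ blocks.
From /é/ at 5 leftward: 4 /e/ → H; 3 /i/ → H; 2 /e/ → H; 1 /i/ → H; word edge.
From /á/ at 7 rightward: 8 /a/ → H; 9 /é/ is itself a trigger — this domain ends here.
From /á/ at 7 leftward: 6 /ì/ blocks.
From /é/ at 9 rightward: 10 /a/ → H; 11 /i/ → H; word edge.
From /é/ at 9 leftward: 8 /a/ → H; 7 /á/ is itself a trigger — this domain ends here.
H positions on the surface: 1 2 3 4 5 7 8 9 10 11.

10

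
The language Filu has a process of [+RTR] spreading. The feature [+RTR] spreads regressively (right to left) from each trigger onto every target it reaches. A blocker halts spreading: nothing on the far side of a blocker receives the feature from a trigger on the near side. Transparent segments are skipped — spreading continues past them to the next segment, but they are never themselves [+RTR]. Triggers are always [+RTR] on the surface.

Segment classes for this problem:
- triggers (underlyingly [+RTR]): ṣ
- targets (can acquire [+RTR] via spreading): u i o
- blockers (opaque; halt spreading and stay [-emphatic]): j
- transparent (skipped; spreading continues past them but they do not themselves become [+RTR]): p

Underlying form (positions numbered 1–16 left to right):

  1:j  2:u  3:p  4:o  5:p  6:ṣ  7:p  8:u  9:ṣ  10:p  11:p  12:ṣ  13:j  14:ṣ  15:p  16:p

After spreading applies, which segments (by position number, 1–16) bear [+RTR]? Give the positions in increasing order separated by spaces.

From /ṣ/ at 6 leftward: 5 /p/ transparent; 4 /o/ → [+RTR]; 3 /p/ transparent; 2 /u/ → [+RTR]; 1 /j/ blocks.
From /ṣ/ at 9 leftward: 8 /u/ → [+RTR]; 7 /p/ transparent; 6 /ṣ/ is itself a trigger — this domain ends here.
From /ṣ/ at 12 leftward: 11 /p/ transparent; 10 /p/ transparent; 9 /ṣ/ is itself a trigger — this domain ends here.
From /ṣ/ at 14 leftward: 13 /j/ blocks.

2 4 6 8 9 12 14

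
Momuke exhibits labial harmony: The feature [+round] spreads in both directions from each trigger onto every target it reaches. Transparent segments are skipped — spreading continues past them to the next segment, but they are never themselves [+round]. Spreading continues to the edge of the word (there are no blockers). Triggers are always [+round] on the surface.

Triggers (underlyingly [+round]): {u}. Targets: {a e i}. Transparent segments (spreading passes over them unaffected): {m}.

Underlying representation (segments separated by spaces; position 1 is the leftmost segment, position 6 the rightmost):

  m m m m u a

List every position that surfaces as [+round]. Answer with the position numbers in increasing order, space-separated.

5 6

From /u/ at 5 rightward: 6 /a/ → [+round]; word edge.
From /u/ at 5 leftward: 4 /m/ transparent; 3 /m/ transparent; 2 /m/ transparent; 1 /m/ transparent; word edge.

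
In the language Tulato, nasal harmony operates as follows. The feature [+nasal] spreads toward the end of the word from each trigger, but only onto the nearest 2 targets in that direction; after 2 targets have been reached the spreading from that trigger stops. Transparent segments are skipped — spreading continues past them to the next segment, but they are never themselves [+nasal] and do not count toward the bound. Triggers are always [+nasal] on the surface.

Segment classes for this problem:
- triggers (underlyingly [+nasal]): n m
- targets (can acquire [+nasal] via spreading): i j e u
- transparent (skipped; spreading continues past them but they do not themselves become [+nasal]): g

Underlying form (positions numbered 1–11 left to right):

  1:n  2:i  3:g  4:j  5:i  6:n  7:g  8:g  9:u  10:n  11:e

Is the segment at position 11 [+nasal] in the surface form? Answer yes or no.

yes

From /n/ at 1 rightward: 2 /i/ → [+nasal]; 3 /g/ transparent; 4 /j/ → [+nasal]; bound reached.
From /n/ at 6 rightward: 7 /g/ transparent; 8 /g/ transparent; 9 /u/ → [+nasal]; 10 /n/ is itself a trigger — this domain ends here.
From /n/ at 10 rightward: 11 /e/ → [+nasal]; word edge.
Target with no active source: position 5 stays [-nasal].
[+nasal] positions on the surface: 1 2 4 6 9 10 11.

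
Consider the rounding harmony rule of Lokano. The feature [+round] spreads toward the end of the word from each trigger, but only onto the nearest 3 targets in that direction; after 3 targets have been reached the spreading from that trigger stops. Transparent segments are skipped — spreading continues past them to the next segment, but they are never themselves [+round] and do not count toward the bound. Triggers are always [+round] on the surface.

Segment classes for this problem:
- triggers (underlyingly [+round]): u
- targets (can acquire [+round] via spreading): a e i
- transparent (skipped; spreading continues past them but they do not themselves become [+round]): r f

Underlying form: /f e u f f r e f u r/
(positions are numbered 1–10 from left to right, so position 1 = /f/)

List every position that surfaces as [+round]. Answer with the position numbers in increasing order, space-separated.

3 7 9

From /u/ at 3 rightward: 4 /f/ transparent; 5 /f/ transparent; 6 /r/ transparent; 7 /e/ → [+round]; 8 /f/ transparent; 9 /u/ is itself a trigger — this domain ends here.
From /u/ at 9 rightward: 10 /r/ transparent; word edge.
Target with no active source: position 2 stays [-round].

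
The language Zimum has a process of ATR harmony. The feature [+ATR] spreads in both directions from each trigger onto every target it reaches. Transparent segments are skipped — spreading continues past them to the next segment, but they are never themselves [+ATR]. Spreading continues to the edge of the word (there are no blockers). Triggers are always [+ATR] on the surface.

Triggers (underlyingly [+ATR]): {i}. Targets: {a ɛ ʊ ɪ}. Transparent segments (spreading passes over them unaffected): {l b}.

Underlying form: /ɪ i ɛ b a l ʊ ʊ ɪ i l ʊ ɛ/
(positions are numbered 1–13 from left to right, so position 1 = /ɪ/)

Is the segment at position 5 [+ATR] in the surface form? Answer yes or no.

yes

From /i/ at 2 rightward: 3 /ɛ/ → [+ATR]; 4 /b/ transparent; 5 /a/ → [+ATR]; 6 /l/ transparent; 7 /ʊ/ → [+ATR]; 8 /ʊ/ → [+ATR]; 9 /ɪ/ → [+ATR]; 10 /i/ is itself a trigger — this domain ends here.
From /i/ at 2 leftward: 1 /ɪ/ → [+ATR]; word edge.
From /i/ at 10 rightward: 11 /l/ transparent; 12 /ʊ/ → [+ATR]; 13 /ɛ/ → [+ATR]; word edge.
From /i/ at 10 leftward: 9 /ɪ/ → [+ATR]; 8 /ʊ/ → [+ATR]; 7 /ʊ/ → [+ATR]; 6 /l/ transparent; 5 /a/ → [+ATR]; 4 /b/ transparent; 3 /ɛ/ → [+ATR]; 2 /i/ is itself a trigger — this domain ends here.
[+ATR] positions on the surface: 1 2 3 5 7 8 9 10 12 13.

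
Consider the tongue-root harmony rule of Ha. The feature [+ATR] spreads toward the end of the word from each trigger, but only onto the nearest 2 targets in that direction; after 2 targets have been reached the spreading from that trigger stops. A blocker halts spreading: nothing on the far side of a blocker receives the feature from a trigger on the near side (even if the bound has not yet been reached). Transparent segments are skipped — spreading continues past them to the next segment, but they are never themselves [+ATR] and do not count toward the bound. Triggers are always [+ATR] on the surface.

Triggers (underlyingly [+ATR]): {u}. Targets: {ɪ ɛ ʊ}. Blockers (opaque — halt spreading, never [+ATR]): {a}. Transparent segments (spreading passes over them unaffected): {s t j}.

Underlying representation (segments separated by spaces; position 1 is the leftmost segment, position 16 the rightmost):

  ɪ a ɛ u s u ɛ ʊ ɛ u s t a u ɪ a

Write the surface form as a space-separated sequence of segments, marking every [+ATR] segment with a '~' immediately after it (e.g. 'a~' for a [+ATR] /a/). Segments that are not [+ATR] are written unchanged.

From /u/ at 4 rightward: 5 /s/ transparent; 6 /u/ is itself a trigger — this domain ends here.
From /u/ at 6 rightward: 7 /ɛ/ → [+ATR]; 8 /ʊ/ → [+ATR]; bound reached.
From /u/ at 10 rightward: 11 /s/ transparent; 12 /t/ transparent; 13 /a/ blocks.
From /u/ at 14 rightward: 15 /ɪ/ → [+ATR]; 16 /a/ blocks.
Targets with no active source: positions 1 3 9 stay [-ATR].
[+ATR] positions on the surface: 4 6 7 8 10 14 15.

ɪ a ɛ u~ s u~ ɛ~ ʊ~ ɛ u~ s t a u~ ɪ~ a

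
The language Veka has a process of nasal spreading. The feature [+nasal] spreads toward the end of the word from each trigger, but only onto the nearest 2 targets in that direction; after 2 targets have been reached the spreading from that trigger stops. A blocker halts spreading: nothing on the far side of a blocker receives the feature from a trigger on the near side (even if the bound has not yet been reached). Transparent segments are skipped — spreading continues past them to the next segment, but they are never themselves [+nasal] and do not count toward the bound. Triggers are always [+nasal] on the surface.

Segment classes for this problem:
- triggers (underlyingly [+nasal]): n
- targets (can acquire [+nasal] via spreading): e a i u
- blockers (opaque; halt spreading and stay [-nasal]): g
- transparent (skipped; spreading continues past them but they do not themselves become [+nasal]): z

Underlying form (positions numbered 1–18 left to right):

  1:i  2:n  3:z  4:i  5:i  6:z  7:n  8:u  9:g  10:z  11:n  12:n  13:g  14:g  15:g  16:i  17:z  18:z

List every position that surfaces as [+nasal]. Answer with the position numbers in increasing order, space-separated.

From /n/ at 2 rightward: 3 /z/ transparent; 4 /i/ → [+nasal]; 5 /i/ → [+nasal]; bound reached.
From /n/ at 7 rightward: 8 /u/ → [+nasal]; 9 /g/ blocks.
From /n/ at 11 rightward: 12 /n/ is itself a trigger — this domain ends here.
From /n/ at 12 rightward: 13 /g/ blocks.
Targets with no active source: positions 1 16 stay [-nasal].

2 4 5 7 8 11 12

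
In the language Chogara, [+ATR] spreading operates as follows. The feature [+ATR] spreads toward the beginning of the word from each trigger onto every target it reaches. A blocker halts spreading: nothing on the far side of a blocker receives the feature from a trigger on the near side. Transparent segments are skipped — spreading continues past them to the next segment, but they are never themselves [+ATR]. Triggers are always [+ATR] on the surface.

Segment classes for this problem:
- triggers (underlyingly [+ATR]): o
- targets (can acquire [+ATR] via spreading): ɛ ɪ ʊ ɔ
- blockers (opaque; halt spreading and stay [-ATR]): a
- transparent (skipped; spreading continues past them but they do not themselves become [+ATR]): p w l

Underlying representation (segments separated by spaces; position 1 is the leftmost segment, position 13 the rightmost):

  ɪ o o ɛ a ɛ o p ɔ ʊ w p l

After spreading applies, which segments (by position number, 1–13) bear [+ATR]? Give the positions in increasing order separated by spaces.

From /o/ at 2 leftward: 1 /ɪ/ → [+ATR]; word edge.
From /o/ at 3 leftward: 2 /o/ is itself a trigger — this domain ends here.
From /o/ at 7 leftward: 6 /ɛ/ → [+ATR]; 5 /a/ blocks.
Targets with no active source: positions 4 9 10 stay [-ATR].

1 2 3 6 7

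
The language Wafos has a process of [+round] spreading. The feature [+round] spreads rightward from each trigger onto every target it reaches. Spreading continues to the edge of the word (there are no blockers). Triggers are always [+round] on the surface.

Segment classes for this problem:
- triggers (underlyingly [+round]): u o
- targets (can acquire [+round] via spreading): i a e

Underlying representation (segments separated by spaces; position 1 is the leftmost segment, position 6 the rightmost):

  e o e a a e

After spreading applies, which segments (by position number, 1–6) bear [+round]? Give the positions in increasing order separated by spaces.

2 3 4 5 6

From /o/ at 2 rightward: 3 /e/ → [+round]; 4 /a/ → [+round]; 5 /a/ → [+round]; 6 /e/ → [+round]; word edge.
Target with no active source: position 1 stays [-round].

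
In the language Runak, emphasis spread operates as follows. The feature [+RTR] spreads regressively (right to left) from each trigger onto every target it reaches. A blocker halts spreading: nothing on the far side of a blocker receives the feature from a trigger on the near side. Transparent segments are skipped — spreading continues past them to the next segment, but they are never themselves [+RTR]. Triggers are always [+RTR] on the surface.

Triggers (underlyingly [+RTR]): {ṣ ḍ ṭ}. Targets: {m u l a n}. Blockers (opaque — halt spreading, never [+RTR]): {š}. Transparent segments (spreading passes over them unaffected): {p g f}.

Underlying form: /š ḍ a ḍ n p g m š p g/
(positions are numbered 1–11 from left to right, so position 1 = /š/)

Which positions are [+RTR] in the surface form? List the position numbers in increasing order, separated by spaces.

2 3 4

From /ḍ/ at 2 leftward: 1 /š/ blocks.
From /ḍ/ at 4 leftward: 3 /a/ → [+RTR]; 2 /ḍ/ is itself a trigger — this domain ends here.
Targets with no active source: positions 5 8 stay [-emphatic].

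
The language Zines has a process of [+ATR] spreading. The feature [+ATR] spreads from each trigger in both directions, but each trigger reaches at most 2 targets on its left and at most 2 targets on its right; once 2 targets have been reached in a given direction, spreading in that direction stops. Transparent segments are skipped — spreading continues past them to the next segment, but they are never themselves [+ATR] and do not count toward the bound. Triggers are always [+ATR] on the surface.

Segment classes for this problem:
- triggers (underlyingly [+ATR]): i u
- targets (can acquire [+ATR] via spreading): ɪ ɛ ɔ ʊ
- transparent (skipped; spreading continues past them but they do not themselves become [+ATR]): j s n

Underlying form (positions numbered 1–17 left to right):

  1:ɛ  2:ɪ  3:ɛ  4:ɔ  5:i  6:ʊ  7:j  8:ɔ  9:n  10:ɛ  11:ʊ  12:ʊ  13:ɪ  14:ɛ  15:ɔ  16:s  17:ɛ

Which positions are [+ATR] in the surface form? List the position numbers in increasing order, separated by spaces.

From /i/ at 5 rightward: 6 /ʊ/ → [+ATR]; 7 /j/ transparent; 8 /ɔ/ → [+ATR]; bound reached.
From /i/ at 5 leftward: 4 /ɔ/ → [+ATR]; 3 /ɛ/ → [+ATR]; bound reached.
Targets with no active source: positions 1 2 10 11 12 13 14 15 17 stay [-ATR].

3 4 5 6 8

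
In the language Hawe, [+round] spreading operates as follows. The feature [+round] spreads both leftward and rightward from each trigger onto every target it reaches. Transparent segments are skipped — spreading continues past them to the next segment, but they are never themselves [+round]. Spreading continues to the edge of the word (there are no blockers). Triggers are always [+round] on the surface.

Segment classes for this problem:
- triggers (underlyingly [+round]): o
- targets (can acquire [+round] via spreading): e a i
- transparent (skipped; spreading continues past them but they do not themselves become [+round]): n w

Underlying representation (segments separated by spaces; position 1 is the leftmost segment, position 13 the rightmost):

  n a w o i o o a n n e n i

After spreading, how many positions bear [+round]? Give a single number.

8

From /o/ at 4 rightward: 5 /i/ → [+round]; 6 /o/ is itself a trigger — this domain ends here.
From /o/ at 4 leftward: 3 /w/ transparent; 2 /a/ → [+round]; 1 /n/ transparent; word edge.
From /o/ at 6 rightward: 7 /o/ is itself a trigger — this domain ends here.
From /o/ at 6 leftward: 5 /i/ → [+round]; 4 /o/ is itself a trigger — this domain ends here.
From /o/ at 7 rightward: 8 /a/ → [+round]; 9 /n/ transparent; 10 /n/ transparent; 11 /e/ → [+round]; 12 /n/ transparent; 13 /i/ → [+round]; word edge.
From /o/ at 7 leftward: 6 /o/ is itself a trigger — this domain ends here.
[+round] positions on the surface: 2 4 5 6 7 8 11 13.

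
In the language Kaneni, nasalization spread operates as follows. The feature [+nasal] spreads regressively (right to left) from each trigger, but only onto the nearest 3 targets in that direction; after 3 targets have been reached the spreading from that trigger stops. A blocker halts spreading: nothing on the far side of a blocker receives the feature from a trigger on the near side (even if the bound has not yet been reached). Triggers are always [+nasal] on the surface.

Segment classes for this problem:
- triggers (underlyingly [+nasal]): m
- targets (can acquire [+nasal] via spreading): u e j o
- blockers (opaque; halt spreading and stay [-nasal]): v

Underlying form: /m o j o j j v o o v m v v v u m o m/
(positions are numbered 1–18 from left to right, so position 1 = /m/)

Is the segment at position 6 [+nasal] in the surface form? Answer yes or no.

From /m/ at 1 leftward: word edge.
From /m/ at 11 leftward: 10 /v/ blocks.
From /m/ at 16 leftward: 15 /u/ → [+nasal]; 14 /v/ blocks.
From /m/ at 18 leftward: 17 /o/ → [+nasal]; 16 /m/ is itself a trigger — this domain ends here.
Targets with no active source: positions 2 3 4 5 6 8 9 stay [-nasal].
[+nasal] positions on the surface: 1 11 15 16 17 18.

no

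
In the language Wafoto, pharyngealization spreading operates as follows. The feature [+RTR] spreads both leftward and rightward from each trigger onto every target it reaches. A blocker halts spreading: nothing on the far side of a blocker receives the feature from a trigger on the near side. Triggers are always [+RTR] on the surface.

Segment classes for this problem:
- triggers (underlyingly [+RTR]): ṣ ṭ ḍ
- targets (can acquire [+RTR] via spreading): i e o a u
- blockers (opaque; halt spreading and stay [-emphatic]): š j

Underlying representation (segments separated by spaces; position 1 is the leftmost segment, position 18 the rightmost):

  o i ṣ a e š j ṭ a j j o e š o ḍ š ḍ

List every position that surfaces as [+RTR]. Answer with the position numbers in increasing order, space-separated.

1 2 3 4 5 8 9 15 16 18

From /ṣ/ at 3 rightward: 4 /a/ → [+RTR]; 5 /e/ → [+RTR]; 6 /š/ blocks.
From /ṣ/ at 3 leftward: 2 /i/ → [+RTR]; 1 /o/ → [+RTR]; word edge.
From /ṭ/ at 8 rightward: 9 /a/ → [+RTR]; 10 /j/ blocks.
From /ṭ/ at 8 leftward: 7 /j/ blocks.
From /ḍ/ at 16 rightward: 17 /š/ blocks.
From /ḍ/ at 16 leftward: 15 /o/ → [+RTR]; 14 /š/ blocks.
From /ḍ/ at 18 rightward: word edge.
From /ḍ/ at 18 leftward: 17 /š/ blocks.
Targets with no active source: positions 12 13 stay [-emphatic].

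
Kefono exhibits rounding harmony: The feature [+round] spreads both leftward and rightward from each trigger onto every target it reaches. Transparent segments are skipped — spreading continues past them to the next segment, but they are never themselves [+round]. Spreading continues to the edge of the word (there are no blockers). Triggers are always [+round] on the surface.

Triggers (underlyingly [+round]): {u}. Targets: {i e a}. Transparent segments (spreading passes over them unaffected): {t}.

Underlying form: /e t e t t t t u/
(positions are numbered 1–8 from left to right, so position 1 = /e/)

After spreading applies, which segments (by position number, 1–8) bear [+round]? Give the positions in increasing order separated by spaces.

From /u/ at 8 rightward: word edge.
From /u/ at 8 leftward: 7 /t/ transparent; 6 /t/ transparent; 5 /t/ transparent; 4 /t/ transparent; 3 /e/ → [+round]; 2 /t/ transparent; 1 /e/ → [+round]; word edge.

1 3 8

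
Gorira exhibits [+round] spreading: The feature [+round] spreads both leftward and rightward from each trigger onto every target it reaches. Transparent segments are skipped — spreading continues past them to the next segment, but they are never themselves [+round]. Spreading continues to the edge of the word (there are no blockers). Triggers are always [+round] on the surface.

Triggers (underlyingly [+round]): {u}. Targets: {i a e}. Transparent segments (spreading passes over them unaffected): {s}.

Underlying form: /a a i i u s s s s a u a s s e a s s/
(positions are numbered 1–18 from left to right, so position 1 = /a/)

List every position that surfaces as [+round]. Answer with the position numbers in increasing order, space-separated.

1 2 3 4 5 10 11 12 15 16

From /u/ at 5 rightward: 6 /s/ transparent; 7 /s/ transparent; 8 /s/ transparent; 9 /s/ transparent; 10 /a/ → [+round]; 11 /u/ is itself a trigger — this domain ends here.
From /u/ at 5 leftward: 4 /i/ → [+round]; 3 /i/ → [+round]; 2 /a/ → [+round]; 1 /a/ → [+round]; word edge.
From /u/ at 11 rightward: 12 /a/ → [+round]; 13 /s/ transparent; 14 /s/ transparent; 15 /e/ → [+round]; 16 /a/ → [+round]; 17 /s/ transparent; 18 /s/ transparent; word edge.
From /u/ at 11 leftward: 10 /a/ → [+round]; 9 /s/ transparent; 8 /s/ transparent; 7 /s/ transparent; 6 /s/ transparent; 5 /u/ is itself a trigger — this domain ends here.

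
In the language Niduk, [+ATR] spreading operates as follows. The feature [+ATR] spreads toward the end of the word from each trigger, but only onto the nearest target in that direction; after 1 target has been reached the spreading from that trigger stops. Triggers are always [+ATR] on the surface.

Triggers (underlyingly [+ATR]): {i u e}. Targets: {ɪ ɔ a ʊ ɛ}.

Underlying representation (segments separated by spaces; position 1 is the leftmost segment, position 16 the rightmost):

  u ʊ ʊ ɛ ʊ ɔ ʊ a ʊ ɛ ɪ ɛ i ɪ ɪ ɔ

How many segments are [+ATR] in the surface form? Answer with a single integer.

From /u/ at 1 rightward: 2 /ʊ/ → [+ATR]; bound reached.
From /i/ at 13 rightward: 14 /ɪ/ → [+ATR]; bound reached.
Targets with no active source: positions 3 4 5 6 7 8 9 10 11 12 15 16 stay [-ATR].
[+ATR] positions on the surface: 1 2 13 14.

4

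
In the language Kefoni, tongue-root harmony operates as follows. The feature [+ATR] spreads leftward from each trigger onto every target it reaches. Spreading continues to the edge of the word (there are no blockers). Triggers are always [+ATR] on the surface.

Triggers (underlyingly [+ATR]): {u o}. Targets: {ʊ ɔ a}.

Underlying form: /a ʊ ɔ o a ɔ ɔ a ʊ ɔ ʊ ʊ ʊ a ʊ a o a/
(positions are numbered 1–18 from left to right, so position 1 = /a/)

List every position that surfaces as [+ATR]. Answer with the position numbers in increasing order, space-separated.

From /o/ at 4 leftward: 3 /ɔ/ → [+ATR]; 2 /ʊ/ → [+ATR]; 1 /a/ → [+ATR]; word edge.
From /o/ at 17 leftward: 16 /a/ → [+ATR]; 15 /ʊ/ → [+ATR]; 14 /a/ → [+ATR]; 13 /ʊ/ → [+ATR]; 12 /ʊ/ → [+ATR]; 11 /ʊ/ → [+ATR]; 10 /ɔ/ → [+ATR]; 9 /ʊ/ → [+ATR]; 8 /a/ → [+ATR]; 7 /ɔ/ → [+ATR]; 6 /ɔ/ → [+ATR]; 5 /a/ → [+ATR]; 4 /o/ is itself a trigger — this domain ends here.
Target with no active source: position 18 stays [-ATR].

1 2 3 4 5 6 7 8 9 10 11 12 13 14 15 16 17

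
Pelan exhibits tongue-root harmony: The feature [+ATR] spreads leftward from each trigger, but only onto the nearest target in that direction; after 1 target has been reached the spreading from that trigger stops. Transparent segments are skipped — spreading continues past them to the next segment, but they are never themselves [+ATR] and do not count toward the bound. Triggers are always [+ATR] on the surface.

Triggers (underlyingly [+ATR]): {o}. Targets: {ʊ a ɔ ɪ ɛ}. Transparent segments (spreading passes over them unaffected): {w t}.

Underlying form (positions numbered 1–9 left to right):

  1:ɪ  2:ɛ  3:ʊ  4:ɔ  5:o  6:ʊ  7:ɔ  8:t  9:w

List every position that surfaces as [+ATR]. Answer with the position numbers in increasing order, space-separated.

4 5

From /o/ at 5 leftward: 4 /ɔ/ → [+ATR]; bound reached.
Targets with no active source: positions 1 2 3 6 7 stay [-ATR].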